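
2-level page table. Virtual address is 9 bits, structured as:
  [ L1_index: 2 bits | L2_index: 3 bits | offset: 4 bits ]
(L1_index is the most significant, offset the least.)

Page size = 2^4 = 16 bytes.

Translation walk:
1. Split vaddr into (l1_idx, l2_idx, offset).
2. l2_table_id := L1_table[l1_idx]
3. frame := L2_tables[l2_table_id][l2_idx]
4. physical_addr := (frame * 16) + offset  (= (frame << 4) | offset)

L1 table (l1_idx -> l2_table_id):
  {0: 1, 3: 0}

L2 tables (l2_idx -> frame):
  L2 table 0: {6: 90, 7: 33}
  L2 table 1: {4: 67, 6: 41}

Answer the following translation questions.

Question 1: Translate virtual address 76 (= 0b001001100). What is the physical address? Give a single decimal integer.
vaddr = 76 = 0b001001100
Split: l1_idx=0, l2_idx=4, offset=12
L1[0] = 1
L2[1][4] = 67
paddr = 67 * 16 + 12 = 1084

Answer: 1084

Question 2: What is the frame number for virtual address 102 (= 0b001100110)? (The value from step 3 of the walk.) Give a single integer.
Answer: 41

Derivation:
vaddr = 102: l1_idx=0, l2_idx=6
L1[0] = 1; L2[1][6] = 41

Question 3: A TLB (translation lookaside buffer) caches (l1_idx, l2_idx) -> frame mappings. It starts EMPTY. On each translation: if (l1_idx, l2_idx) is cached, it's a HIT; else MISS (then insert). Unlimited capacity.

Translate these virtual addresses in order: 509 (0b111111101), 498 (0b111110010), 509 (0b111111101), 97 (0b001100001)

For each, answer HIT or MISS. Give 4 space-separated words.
vaddr=509: (3,7) not in TLB -> MISS, insert
vaddr=498: (3,7) in TLB -> HIT
vaddr=509: (3,7) in TLB -> HIT
vaddr=97: (0,6) not in TLB -> MISS, insert

Answer: MISS HIT HIT MISS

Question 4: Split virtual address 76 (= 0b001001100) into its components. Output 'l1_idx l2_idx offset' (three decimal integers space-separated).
vaddr = 76 = 0b001001100
  top 2 bits -> l1_idx = 0
  next 3 bits -> l2_idx = 4
  bottom 4 bits -> offset = 12

Answer: 0 4 12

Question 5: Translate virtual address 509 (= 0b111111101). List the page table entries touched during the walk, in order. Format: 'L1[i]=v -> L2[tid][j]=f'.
vaddr = 509 = 0b111111101
Split: l1_idx=3, l2_idx=7, offset=13

Answer: L1[3]=0 -> L2[0][7]=33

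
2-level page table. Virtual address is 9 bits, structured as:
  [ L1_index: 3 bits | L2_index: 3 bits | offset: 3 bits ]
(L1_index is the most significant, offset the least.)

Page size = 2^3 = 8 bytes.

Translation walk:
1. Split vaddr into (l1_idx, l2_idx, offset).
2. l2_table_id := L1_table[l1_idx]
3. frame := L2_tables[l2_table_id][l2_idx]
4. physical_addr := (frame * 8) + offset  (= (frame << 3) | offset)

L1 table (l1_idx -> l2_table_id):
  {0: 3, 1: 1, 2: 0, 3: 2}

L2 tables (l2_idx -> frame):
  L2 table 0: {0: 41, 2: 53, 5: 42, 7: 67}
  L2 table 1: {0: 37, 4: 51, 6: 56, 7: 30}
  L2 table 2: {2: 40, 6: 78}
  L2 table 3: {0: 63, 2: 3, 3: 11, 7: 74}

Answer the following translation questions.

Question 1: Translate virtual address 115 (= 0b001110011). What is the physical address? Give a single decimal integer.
Answer: 451

Derivation:
vaddr = 115 = 0b001110011
Split: l1_idx=1, l2_idx=6, offset=3
L1[1] = 1
L2[1][6] = 56
paddr = 56 * 8 + 3 = 451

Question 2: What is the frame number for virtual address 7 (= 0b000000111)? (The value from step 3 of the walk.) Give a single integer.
vaddr = 7: l1_idx=0, l2_idx=0
L1[0] = 3; L2[3][0] = 63

Answer: 63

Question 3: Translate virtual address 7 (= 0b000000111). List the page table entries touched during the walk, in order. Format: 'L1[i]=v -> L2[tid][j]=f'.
vaddr = 7 = 0b000000111
Split: l1_idx=0, l2_idx=0, offset=7

Answer: L1[0]=3 -> L2[3][0]=63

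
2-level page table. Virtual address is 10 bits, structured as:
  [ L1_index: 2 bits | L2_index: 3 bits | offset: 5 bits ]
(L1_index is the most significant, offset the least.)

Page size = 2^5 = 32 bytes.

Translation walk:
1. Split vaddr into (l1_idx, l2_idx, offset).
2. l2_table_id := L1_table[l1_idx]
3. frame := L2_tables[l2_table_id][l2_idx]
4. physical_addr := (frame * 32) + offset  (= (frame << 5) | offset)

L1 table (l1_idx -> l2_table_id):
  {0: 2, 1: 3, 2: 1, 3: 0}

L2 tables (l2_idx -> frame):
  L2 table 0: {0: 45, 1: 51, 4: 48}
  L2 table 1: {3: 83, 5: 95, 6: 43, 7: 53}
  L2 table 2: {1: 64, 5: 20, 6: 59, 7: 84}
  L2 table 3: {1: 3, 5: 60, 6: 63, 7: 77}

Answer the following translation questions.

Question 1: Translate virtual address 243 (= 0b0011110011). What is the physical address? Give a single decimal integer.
vaddr = 243 = 0b0011110011
Split: l1_idx=0, l2_idx=7, offset=19
L1[0] = 2
L2[2][7] = 84
paddr = 84 * 32 + 19 = 2707

Answer: 2707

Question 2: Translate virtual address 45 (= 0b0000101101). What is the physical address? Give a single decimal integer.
vaddr = 45 = 0b0000101101
Split: l1_idx=0, l2_idx=1, offset=13
L1[0] = 2
L2[2][1] = 64
paddr = 64 * 32 + 13 = 2061

Answer: 2061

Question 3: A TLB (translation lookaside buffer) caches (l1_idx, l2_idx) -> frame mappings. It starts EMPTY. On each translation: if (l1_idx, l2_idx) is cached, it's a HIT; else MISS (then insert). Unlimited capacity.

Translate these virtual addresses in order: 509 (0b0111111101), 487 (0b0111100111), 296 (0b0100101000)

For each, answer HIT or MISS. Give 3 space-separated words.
Answer: MISS HIT MISS

Derivation:
vaddr=509: (1,7) not in TLB -> MISS, insert
vaddr=487: (1,7) in TLB -> HIT
vaddr=296: (1,1) not in TLB -> MISS, insert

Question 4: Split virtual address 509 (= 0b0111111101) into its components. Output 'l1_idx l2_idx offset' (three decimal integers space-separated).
vaddr = 509 = 0b0111111101
  top 2 bits -> l1_idx = 1
  next 3 bits -> l2_idx = 7
  bottom 5 bits -> offset = 29

Answer: 1 7 29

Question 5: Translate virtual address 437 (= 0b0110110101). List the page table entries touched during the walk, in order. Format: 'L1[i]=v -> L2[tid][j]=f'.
Answer: L1[1]=3 -> L2[3][5]=60

Derivation:
vaddr = 437 = 0b0110110101
Split: l1_idx=1, l2_idx=5, offset=21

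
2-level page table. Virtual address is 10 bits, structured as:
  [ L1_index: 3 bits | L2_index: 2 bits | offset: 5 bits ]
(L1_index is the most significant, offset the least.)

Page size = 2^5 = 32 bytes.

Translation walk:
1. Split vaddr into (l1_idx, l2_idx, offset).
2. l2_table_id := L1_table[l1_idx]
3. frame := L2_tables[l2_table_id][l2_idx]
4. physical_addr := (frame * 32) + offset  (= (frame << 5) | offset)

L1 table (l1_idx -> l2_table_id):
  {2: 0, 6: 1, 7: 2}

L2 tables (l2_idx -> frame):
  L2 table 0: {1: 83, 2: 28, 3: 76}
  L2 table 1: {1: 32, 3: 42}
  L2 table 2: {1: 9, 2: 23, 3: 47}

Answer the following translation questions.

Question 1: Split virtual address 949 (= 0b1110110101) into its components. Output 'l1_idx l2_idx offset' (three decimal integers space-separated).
vaddr = 949 = 0b1110110101
  top 3 bits -> l1_idx = 7
  next 2 bits -> l2_idx = 1
  bottom 5 bits -> offset = 21

Answer: 7 1 21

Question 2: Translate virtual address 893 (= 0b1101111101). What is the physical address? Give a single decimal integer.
vaddr = 893 = 0b1101111101
Split: l1_idx=6, l2_idx=3, offset=29
L1[6] = 1
L2[1][3] = 42
paddr = 42 * 32 + 29 = 1373

Answer: 1373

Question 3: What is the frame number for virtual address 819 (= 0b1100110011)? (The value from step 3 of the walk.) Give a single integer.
Answer: 32

Derivation:
vaddr = 819: l1_idx=6, l2_idx=1
L1[6] = 1; L2[1][1] = 32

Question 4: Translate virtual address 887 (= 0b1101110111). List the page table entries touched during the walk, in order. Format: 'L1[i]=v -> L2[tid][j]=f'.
Answer: L1[6]=1 -> L2[1][3]=42

Derivation:
vaddr = 887 = 0b1101110111
Split: l1_idx=6, l2_idx=3, offset=23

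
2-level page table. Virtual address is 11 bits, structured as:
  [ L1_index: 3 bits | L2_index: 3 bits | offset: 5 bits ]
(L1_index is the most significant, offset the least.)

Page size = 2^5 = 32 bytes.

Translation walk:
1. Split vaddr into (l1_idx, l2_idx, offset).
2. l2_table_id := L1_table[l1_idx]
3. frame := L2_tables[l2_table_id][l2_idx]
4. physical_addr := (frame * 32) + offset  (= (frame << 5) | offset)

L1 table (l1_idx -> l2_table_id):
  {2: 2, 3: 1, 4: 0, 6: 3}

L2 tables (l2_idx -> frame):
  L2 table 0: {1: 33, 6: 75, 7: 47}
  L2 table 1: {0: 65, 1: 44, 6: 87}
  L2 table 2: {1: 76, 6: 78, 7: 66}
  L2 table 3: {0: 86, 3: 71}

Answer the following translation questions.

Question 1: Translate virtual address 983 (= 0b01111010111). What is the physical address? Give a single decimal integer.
vaddr = 983 = 0b01111010111
Split: l1_idx=3, l2_idx=6, offset=23
L1[3] = 1
L2[1][6] = 87
paddr = 87 * 32 + 23 = 2807

Answer: 2807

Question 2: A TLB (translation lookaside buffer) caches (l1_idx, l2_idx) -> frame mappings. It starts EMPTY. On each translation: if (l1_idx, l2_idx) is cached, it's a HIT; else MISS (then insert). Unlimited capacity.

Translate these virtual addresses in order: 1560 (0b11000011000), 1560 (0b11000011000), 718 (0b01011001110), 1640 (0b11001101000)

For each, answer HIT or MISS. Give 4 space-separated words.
Answer: MISS HIT MISS MISS

Derivation:
vaddr=1560: (6,0) not in TLB -> MISS, insert
vaddr=1560: (6,0) in TLB -> HIT
vaddr=718: (2,6) not in TLB -> MISS, insert
vaddr=1640: (6,3) not in TLB -> MISS, insert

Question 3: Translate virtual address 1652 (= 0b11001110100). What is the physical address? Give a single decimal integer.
vaddr = 1652 = 0b11001110100
Split: l1_idx=6, l2_idx=3, offset=20
L1[6] = 3
L2[3][3] = 71
paddr = 71 * 32 + 20 = 2292

Answer: 2292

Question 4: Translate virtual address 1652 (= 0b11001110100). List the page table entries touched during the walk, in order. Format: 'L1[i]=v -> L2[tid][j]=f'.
vaddr = 1652 = 0b11001110100
Split: l1_idx=6, l2_idx=3, offset=20

Answer: L1[6]=3 -> L2[3][3]=71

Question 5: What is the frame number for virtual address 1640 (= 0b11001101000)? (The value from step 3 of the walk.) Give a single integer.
Answer: 71

Derivation:
vaddr = 1640: l1_idx=6, l2_idx=3
L1[6] = 3; L2[3][3] = 71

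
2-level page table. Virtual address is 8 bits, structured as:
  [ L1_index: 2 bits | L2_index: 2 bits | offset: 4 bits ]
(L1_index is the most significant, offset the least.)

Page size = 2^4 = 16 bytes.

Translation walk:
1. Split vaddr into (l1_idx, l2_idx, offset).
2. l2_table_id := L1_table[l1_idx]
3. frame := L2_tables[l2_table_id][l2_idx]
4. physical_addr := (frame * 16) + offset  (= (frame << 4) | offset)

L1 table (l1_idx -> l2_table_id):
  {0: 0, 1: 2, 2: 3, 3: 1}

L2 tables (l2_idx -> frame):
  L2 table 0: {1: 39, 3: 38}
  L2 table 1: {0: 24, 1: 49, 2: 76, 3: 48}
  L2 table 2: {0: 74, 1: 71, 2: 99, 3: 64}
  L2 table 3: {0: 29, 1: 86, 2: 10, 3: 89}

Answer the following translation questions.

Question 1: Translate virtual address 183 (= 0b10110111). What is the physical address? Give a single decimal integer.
vaddr = 183 = 0b10110111
Split: l1_idx=2, l2_idx=3, offset=7
L1[2] = 3
L2[3][3] = 89
paddr = 89 * 16 + 7 = 1431

Answer: 1431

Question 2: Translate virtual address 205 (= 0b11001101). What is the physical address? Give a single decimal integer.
Answer: 397

Derivation:
vaddr = 205 = 0b11001101
Split: l1_idx=3, l2_idx=0, offset=13
L1[3] = 1
L2[1][0] = 24
paddr = 24 * 16 + 13 = 397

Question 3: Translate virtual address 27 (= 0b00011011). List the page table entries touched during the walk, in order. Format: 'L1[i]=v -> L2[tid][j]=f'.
Answer: L1[0]=0 -> L2[0][1]=39

Derivation:
vaddr = 27 = 0b00011011
Split: l1_idx=0, l2_idx=1, offset=11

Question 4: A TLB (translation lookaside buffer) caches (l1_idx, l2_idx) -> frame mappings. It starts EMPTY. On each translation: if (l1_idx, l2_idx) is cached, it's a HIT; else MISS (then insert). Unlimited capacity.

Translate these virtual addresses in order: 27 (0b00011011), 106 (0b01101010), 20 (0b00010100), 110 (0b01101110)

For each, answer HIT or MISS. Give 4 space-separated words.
Answer: MISS MISS HIT HIT

Derivation:
vaddr=27: (0,1) not in TLB -> MISS, insert
vaddr=106: (1,2) not in TLB -> MISS, insert
vaddr=20: (0,1) in TLB -> HIT
vaddr=110: (1,2) in TLB -> HIT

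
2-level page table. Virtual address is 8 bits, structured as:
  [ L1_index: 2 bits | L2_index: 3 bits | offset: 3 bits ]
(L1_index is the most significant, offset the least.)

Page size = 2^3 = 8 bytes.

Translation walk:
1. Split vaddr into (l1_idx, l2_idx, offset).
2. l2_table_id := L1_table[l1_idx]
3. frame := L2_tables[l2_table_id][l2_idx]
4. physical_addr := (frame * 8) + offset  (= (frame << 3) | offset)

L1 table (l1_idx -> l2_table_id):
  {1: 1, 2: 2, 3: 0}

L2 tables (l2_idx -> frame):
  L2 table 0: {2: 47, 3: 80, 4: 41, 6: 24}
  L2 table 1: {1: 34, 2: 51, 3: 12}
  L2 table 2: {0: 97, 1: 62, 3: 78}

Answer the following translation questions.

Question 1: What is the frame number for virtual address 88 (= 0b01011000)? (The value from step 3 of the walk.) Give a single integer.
Answer: 12

Derivation:
vaddr = 88: l1_idx=1, l2_idx=3
L1[1] = 1; L2[1][3] = 12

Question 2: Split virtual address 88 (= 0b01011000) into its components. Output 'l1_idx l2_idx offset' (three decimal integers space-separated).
vaddr = 88 = 0b01011000
  top 2 bits -> l1_idx = 1
  next 3 bits -> l2_idx = 3
  bottom 3 bits -> offset = 0

Answer: 1 3 0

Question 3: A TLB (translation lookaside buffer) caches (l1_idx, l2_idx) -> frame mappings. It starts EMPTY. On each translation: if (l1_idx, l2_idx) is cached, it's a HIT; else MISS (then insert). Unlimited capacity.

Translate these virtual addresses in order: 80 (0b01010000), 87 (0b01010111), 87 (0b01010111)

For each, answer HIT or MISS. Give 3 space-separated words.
vaddr=80: (1,2) not in TLB -> MISS, insert
vaddr=87: (1,2) in TLB -> HIT
vaddr=87: (1,2) in TLB -> HIT

Answer: MISS HIT HIT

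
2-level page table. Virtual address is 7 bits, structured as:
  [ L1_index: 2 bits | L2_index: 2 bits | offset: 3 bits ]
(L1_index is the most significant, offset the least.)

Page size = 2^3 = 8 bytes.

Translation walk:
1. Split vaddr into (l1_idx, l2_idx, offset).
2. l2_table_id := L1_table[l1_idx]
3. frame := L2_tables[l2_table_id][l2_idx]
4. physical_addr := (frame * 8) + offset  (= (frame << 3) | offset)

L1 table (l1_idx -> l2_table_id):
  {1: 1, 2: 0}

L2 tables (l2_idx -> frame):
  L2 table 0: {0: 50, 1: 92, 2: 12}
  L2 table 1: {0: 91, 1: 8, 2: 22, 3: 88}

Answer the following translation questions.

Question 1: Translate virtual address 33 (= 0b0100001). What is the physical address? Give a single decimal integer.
vaddr = 33 = 0b0100001
Split: l1_idx=1, l2_idx=0, offset=1
L1[1] = 1
L2[1][0] = 91
paddr = 91 * 8 + 1 = 729

Answer: 729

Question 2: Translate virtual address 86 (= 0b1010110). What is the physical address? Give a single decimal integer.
vaddr = 86 = 0b1010110
Split: l1_idx=2, l2_idx=2, offset=6
L1[2] = 0
L2[0][2] = 12
paddr = 12 * 8 + 6 = 102

Answer: 102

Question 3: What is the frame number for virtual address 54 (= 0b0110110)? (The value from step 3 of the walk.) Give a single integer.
vaddr = 54: l1_idx=1, l2_idx=2
L1[1] = 1; L2[1][2] = 22

Answer: 22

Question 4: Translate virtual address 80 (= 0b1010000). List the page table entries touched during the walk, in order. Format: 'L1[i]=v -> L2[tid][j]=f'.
Answer: L1[2]=0 -> L2[0][2]=12

Derivation:
vaddr = 80 = 0b1010000
Split: l1_idx=2, l2_idx=2, offset=0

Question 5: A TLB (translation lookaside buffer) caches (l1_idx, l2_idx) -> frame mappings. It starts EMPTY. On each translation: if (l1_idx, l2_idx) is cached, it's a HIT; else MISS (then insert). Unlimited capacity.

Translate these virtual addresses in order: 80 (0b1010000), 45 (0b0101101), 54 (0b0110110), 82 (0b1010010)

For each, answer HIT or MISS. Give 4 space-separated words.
Answer: MISS MISS MISS HIT

Derivation:
vaddr=80: (2,2) not in TLB -> MISS, insert
vaddr=45: (1,1) not in TLB -> MISS, insert
vaddr=54: (1,2) not in TLB -> MISS, insert
vaddr=82: (2,2) in TLB -> HIT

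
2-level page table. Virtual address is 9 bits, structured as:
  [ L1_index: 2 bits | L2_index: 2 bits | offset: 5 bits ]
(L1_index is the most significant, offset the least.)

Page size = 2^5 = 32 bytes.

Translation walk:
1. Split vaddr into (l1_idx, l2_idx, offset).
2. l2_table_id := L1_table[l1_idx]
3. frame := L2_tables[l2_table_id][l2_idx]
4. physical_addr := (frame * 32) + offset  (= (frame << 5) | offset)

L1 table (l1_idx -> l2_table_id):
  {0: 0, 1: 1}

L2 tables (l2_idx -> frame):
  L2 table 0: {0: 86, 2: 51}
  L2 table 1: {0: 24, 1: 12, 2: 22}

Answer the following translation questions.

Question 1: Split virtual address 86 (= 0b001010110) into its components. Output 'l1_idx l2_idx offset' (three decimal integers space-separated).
vaddr = 86 = 0b001010110
  top 2 bits -> l1_idx = 0
  next 2 bits -> l2_idx = 2
  bottom 5 bits -> offset = 22

Answer: 0 2 22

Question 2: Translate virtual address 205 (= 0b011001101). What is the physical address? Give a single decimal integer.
vaddr = 205 = 0b011001101
Split: l1_idx=1, l2_idx=2, offset=13
L1[1] = 1
L2[1][2] = 22
paddr = 22 * 32 + 13 = 717

Answer: 717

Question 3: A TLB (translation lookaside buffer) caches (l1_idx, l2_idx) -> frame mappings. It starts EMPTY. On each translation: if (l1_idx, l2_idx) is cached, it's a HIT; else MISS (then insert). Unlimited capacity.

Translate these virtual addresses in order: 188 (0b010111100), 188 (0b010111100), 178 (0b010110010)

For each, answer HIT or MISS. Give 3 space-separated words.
vaddr=188: (1,1) not in TLB -> MISS, insert
vaddr=188: (1,1) in TLB -> HIT
vaddr=178: (1,1) in TLB -> HIT

Answer: MISS HIT HIT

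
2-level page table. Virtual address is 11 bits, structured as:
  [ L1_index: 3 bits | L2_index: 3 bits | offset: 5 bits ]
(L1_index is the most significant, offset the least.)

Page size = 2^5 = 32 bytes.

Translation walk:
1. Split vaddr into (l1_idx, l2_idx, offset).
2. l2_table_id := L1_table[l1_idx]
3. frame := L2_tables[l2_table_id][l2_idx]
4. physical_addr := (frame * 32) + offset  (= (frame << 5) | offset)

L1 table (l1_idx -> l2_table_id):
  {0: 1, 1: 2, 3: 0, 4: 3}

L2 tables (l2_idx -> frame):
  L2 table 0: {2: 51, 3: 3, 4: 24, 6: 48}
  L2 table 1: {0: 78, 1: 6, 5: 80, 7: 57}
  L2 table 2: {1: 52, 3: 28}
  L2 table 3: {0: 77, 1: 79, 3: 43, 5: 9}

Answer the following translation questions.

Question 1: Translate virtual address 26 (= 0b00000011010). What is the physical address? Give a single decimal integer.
Answer: 2522

Derivation:
vaddr = 26 = 0b00000011010
Split: l1_idx=0, l2_idx=0, offset=26
L1[0] = 1
L2[1][0] = 78
paddr = 78 * 32 + 26 = 2522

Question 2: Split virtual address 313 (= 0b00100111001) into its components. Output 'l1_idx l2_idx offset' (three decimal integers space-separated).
Answer: 1 1 25

Derivation:
vaddr = 313 = 0b00100111001
  top 3 bits -> l1_idx = 1
  next 3 bits -> l2_idx = 1
  bottom 5 bits -> offset = 25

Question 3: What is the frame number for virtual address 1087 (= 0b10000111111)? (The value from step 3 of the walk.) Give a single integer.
vaddr = 1087: l1_idx=4, l2_idx=1
L1[4] = 3; L2[3][1] = 79

Answer: 79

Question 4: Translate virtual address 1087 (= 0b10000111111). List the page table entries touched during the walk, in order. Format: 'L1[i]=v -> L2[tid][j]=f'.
vaddr = 1087 = 0b10000111111
Split: l1_idx=4, l2_idx=1, offset=31

Answer: L1[4]=3 -> L2[3][1]=79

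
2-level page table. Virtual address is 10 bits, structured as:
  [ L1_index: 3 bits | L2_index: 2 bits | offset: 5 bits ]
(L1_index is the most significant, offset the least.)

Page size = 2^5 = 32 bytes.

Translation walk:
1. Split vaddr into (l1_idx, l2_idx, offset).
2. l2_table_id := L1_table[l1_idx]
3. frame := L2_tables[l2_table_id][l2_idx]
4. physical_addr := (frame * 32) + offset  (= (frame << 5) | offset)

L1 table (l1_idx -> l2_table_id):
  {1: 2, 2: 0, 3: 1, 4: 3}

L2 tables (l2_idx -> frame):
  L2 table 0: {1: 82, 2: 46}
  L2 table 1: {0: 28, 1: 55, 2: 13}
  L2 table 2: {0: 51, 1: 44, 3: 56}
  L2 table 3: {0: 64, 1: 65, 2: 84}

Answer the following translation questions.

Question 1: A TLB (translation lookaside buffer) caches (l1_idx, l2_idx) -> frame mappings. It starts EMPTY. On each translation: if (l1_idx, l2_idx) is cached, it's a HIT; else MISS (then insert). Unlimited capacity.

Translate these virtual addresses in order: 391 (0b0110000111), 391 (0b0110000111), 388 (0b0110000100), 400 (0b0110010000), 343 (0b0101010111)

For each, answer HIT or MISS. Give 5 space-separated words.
Answer: MISS HIT HIT HIT MISS

Derivation:
vaddr=391: (3,0) not in TLB -> MISS, insert
vaddr=391: (3,0) in TLB -> HIT
vaddr=388: (3,0) in TLB -> HIT
vaddr=400: (3,0) in TLB -> HIT
vaddr=343: (2,2) not in TLB -> MISS, insert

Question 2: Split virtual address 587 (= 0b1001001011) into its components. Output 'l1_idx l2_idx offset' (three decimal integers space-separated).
vaddr = 587 = 0b1001001011
  top 3 bits -> l1_idx = 4
  next 2 bits -> l2_idx = 2
  bottom 5 bits -> offset = 11

Answer: 4 2 11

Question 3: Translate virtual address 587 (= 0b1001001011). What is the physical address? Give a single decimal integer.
Answer: 2699

Derivation:
vaddr = 587 = 0b1001001011
Split: l1_idx=4, l2_idx=2, offset=11
L1[4] = 3
L2[3][2] = 84
paddr = 84 * 32 + 11 = 2699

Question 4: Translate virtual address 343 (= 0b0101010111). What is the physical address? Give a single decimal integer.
Answer: 1495

Derivation:
vaddr = 343 = 0b0101010111
Split: l1_idx=2, l2_idx=2, offset=23
L1[2] = 0
L2[0][2] = 46
paddr = 46 * 32 + 23 = 1495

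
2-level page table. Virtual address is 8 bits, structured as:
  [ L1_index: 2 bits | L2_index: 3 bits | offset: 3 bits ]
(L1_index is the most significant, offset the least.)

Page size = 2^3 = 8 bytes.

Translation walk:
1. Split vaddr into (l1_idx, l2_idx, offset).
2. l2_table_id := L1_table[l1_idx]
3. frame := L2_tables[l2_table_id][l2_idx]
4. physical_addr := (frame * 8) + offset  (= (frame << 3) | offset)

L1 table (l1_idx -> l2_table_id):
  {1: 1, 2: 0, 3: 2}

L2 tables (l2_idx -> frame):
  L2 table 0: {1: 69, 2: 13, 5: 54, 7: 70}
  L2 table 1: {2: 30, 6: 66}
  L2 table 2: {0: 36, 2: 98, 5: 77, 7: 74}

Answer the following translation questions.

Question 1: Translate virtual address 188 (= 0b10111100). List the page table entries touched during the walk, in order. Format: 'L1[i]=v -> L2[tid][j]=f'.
Answer: L1[2]=0 -> L2[0][7]=70

Derivation:
vaddr = 188 = 0b10111100
Split: l1_idx=2, l2_idx=7, offset=4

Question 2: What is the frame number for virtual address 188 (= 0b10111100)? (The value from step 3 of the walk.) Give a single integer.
Answer: 70

Derivation:
vaddr = 188: l1_idx=2, l2_idx=7
L1[2] = 0; L2[0][7] = 70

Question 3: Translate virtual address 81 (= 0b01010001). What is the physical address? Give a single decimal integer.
Answer: 241

Derivation:
vaddr = 81 = 0b01010001
Split: l1_idx=1, l2_idx=2, offset=1
L1[1] = 1
L2[1][2] = 30
paddr = 30 * 8 + 1 = 241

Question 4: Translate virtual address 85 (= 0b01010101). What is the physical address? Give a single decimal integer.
Answer: 245

Derivation:
vaddr = 85 = 0b01010101
Split: l1_idx=1, l2_idx=2, offset=5
L1[1] = 1
L2[1][2] = 30
paddr = 30 * 8 + 5 = 245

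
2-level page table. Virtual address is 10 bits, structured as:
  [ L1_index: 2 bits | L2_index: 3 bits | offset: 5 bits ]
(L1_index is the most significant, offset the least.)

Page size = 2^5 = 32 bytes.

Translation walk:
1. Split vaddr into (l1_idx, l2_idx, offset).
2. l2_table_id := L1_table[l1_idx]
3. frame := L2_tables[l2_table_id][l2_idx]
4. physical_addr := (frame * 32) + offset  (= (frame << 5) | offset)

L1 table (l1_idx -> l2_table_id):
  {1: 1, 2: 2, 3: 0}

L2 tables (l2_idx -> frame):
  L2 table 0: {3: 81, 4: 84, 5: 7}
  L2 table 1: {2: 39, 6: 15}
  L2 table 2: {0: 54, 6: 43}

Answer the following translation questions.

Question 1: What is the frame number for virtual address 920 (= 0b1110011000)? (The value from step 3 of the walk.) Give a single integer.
Answer: 84

Derivation:
vaddr = 920: l1_idx=3, l2_idx=4
L1[3] = 0; L2[0][4] = 84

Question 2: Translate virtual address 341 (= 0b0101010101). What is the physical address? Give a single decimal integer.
vaddr = 341 = 0b0101010101
Split: l1_idx=1, l2_idx=2, offset=21
L1[1] = 1
L2[1][2] = 39
paddr = 39 * 32 + 21 = 1269

Answer: 1269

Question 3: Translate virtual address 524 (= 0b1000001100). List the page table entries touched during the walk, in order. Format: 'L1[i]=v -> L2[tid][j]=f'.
Answer: L1[2]=2 -> L2[2][0]=54

Derivation:
vaddr = 524 = 0b1000001100
Split: l1_idx=2, l2_idx=0, offset=12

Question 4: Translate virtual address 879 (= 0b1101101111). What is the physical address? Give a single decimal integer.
Answer: 2607

Derivation:
vaddr = 879 = 0b1101101111
Split: l1_idx=3, l2_idx=3, offset=15
L1[3] = 0
L2[0][3] = 81
paddr = 81 * 32 + 15 = 2607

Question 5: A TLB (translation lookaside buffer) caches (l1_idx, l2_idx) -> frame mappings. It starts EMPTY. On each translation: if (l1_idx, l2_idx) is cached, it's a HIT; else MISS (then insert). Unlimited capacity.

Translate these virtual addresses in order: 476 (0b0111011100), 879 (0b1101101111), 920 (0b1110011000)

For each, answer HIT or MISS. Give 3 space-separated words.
Answer: MISS MISS MISS

Derivation:
vaddr=476: (1,6) not in TLB -> MISS, insert
vaddr=879: (3,3) not in TLB -> MISS, insert
vaddr=920: (3,4) not in TLB -> MISS, insert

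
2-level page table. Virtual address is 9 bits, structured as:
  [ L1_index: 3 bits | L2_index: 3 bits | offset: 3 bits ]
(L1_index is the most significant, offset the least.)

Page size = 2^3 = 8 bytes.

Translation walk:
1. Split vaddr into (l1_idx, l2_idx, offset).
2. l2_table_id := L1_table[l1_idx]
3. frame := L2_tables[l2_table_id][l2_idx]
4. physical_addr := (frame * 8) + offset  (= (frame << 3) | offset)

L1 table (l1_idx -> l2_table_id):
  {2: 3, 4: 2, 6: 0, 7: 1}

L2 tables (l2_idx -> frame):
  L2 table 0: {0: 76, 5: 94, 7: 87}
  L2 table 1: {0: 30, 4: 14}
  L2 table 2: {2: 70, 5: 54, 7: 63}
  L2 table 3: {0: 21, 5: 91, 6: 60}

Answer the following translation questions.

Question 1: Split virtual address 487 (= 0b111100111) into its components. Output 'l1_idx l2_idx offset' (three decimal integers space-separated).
vaddr = 487 = 0b111100111
  top 3 bits -> l1_idx = 7
  next 3 bits -> l2_idx = 4
  bottom 3 bits -> offset = 7

Answer: 7 4 7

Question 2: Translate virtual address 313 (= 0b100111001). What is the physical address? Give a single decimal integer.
vaddr = 313 = 0b100111001
Split: l1_idx=4, l2_idx=7, offset=1
L1[4] = 2
L2[2][7] = 63
paddr = 63 * 8 + 1 = 505

Answer: 505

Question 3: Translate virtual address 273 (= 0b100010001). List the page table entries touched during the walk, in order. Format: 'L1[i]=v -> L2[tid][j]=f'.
vaddr = 273 = 0b100010001
Split: l1_idx=4, l2_idx=2, offset=1

Answer: L1[4]=2 -> L2[2][2]=70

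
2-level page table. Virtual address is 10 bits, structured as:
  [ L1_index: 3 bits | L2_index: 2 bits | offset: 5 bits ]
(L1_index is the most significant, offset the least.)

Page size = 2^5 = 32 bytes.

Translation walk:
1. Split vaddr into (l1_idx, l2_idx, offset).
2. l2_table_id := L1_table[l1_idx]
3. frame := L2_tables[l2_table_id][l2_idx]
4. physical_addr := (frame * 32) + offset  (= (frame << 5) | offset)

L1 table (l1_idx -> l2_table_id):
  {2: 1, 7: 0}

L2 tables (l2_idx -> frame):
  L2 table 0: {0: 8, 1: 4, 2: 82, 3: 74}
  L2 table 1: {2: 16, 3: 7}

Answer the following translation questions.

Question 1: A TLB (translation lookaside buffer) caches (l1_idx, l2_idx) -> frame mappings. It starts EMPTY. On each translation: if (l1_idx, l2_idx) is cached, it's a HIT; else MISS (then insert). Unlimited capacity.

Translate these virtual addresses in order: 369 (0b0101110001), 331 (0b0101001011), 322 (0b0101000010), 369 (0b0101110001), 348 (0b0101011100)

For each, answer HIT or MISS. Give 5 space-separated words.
Answer: MISS MISS HIT HIT HIT

Derivation:
vaddr=369: (2,3) not in TLB -> MISS, insert
vaddr=331: (2,2) not in TLB -> MISS, insert
vaddr=322: (2,2) in TLB -> HIT
vaddr=369: (2,3) in TLB -> HIT
vaddr=348: (2,2) in TLB -> HIT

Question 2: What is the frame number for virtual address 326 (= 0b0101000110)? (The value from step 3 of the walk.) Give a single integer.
vaddr = 326: l1_idx=2, l2_idx=2
L1[2] = 1; L2[1][2] = 16

Answer: 16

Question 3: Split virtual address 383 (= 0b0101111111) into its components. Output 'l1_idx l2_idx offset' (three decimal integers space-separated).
vaddr = 383 = 0b0101111111
  top 3 bits -> l1_idx = 2
  next 2 bits -> l2_idx = 3
  bottom 5 bits -> offset = 31

Answer: 2 3 31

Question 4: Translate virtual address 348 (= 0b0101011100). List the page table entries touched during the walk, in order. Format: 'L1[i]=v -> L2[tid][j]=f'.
vaddr = 348 = 0b0101011100
Split: l1_idx=2, l2_idx=2, offset=28

Answer: L1[2]=1 -> L2[1][2]=16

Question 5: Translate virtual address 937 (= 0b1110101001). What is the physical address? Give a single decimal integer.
vaddr = 937 = 0b1110101001
Split: l1_idx=7, l2_idx=1, offset=9
L1[7] = 0
L2[0][1] = 4
paddr = 4 * 32 + 9 = 137

Answer: 137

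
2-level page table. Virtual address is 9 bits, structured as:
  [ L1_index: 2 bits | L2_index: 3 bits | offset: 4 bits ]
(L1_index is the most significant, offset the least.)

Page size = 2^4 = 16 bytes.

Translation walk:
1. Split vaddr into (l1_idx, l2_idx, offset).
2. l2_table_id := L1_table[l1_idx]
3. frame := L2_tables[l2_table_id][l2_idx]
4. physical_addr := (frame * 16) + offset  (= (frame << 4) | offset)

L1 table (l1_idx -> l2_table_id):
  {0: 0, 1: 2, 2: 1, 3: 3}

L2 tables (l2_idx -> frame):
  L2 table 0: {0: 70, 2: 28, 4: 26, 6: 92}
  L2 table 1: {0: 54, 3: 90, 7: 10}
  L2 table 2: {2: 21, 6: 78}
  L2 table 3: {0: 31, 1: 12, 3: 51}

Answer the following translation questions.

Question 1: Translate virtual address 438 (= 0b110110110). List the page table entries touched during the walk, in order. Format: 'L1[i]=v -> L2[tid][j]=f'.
vaddr = 438 = 0b110110110
Split: l1_idx=3, l2_idx=3, offset=6

Answer: L1[3]=3 -> L2[3][3]=51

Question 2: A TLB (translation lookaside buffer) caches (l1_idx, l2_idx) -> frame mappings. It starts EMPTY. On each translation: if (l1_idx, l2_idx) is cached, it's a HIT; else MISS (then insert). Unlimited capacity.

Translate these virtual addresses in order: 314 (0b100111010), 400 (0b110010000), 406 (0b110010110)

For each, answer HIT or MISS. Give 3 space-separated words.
vaddr=314: (2,3) not in TLB -> MISS, insert
vaddr=400: (3,1) not in TLB -> MISS, insert
vaddr=406: (3,1) in TLB -> HIT

Answer: MISS MISS HIT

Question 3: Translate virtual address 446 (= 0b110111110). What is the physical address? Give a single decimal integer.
vaddr = 446 = 0b110111110
Split: l1_idx=3, l2_idx=3, offset=14
L1[3] = 3
L2[3][3] = 51
paddr = 51 * 16 + 14 = 830

Answer: 830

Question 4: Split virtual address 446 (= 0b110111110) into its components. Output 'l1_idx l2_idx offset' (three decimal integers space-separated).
Answer: 3 3 14

Derivation:
vaddr = 446 = 0b110111110
  top 2 bits -> l1_idx = 3
  next 3 bits -> l2_idx = 3
  bottom 4 bits -> offset = 14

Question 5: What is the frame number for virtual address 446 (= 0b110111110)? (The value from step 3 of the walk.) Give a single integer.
Answer: 51

Derivation:
vaddr = 446: l1_idx=3, l2_idx=3
L1[3] = 3; L2[3][3] = 51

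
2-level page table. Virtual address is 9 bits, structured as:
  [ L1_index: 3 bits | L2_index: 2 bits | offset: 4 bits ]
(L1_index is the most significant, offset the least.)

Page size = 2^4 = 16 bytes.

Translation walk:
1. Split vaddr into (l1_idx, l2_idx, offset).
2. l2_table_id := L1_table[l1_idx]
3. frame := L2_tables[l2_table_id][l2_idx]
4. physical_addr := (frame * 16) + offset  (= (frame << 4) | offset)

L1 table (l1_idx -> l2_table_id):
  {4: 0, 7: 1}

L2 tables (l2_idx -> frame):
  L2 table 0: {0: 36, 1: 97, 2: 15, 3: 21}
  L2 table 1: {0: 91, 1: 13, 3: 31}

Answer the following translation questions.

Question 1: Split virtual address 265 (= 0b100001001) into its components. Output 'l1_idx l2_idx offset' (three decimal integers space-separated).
vaddr = 265 = 0b100001001
  top 3 bits -> l1_idx = 4
  next 2 bits -> l2_idx = 0
  bottom 4 bits -> offset = 9

Answer: 4 0 9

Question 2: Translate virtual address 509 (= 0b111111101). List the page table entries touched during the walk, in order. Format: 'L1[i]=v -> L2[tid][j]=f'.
Answer: L1[7]=1 -> L2[1][3]=31

Derivation:
vaddr = 509 = 0b111111101
Split: l1_idx=7, l2_idx=3, offset=13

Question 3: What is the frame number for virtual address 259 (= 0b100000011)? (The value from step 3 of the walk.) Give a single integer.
vaddr = 259: l1_idx=4, l2_idx=0
L1[4] = 0; L2[0][0] = 36

Answer: 36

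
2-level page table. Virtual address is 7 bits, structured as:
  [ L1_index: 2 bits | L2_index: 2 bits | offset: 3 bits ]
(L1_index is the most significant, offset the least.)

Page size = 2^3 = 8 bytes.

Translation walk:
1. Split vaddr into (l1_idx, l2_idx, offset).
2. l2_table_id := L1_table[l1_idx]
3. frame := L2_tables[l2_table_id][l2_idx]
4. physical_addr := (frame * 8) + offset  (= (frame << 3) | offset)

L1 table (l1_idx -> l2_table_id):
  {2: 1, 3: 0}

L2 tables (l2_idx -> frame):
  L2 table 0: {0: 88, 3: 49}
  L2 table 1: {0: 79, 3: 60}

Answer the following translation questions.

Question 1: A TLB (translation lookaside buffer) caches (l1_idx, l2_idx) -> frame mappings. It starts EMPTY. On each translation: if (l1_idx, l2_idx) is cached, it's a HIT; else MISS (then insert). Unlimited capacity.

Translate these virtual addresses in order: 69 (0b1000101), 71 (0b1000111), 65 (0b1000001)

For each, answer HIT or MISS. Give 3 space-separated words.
Answer: MISS HIT HIT

Derivation:
vaddr=69: (2,0) not in TLB -> MISS, insert
vaddr=71: (2,0) in TLB -> HIT
vaddr=65: (2,0) in TLB -> HIT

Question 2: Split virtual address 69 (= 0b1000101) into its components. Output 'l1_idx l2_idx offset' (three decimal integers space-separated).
vaddr = 69 = 0b1000101
  top 2 bits -> l1_idx = 2
  next 2 bits -> l2_idx = 0
  bottom 3 bits -> offset = 5

Answer: 2 0 5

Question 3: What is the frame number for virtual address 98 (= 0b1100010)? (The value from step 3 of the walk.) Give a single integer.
Answer: 88

Derivation:
vaddr = 98: l1_idx=3, l2_idx=0
L1[3] = 0; L2[0][0] = 88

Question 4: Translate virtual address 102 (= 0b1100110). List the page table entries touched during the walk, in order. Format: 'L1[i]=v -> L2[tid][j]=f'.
vaddr = 102 = 0b1100110
Split: l1_idx=3, l2_idx=0, offset=6

Answer: L1[3]=0 -> L2[0][0]=88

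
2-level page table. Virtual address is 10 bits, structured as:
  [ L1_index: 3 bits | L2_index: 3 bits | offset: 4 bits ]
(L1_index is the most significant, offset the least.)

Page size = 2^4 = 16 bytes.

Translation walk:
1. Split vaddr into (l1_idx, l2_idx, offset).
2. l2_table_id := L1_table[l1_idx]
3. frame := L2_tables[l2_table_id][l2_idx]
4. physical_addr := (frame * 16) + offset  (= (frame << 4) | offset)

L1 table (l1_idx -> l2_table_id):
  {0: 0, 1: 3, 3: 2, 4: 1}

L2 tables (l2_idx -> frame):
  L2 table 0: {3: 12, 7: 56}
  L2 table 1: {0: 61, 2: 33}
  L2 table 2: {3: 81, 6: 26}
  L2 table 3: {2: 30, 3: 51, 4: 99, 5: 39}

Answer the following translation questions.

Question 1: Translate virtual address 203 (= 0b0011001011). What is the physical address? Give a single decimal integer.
vaddr = 203 = 0b0011001011
Split: l1_idx=1, l2_idx=4, offset=11
L1[1] = 3
L2[3][4] = 99
paddr = 99 * 16 + 11 = 1595

Answer: 1595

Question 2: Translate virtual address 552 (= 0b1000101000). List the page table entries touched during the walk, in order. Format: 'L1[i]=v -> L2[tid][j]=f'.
Answer: L1[4]=1 -> L2[1][2]=33

Derivation:
vaddr = 552 = 0b1000101000
Split: l1_idx=4, l2_idx=2, offset=8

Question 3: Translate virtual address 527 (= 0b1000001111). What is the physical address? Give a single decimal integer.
Answer: 991

Derivation:
vaddr = 527 = 0b1000001111
Split: l1_idx=4, l2_idx=0, offset=15
L1[4] = 1
L2[1][0] = 61
paddr = 61 * 16 + 15 = 991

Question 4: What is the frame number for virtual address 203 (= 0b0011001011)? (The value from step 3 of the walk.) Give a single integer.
Answer: 99

Derivation:
vaddr = 203: l1_idx=1, l2_idx=4
L1[1] = 3; L2[3][4] = 99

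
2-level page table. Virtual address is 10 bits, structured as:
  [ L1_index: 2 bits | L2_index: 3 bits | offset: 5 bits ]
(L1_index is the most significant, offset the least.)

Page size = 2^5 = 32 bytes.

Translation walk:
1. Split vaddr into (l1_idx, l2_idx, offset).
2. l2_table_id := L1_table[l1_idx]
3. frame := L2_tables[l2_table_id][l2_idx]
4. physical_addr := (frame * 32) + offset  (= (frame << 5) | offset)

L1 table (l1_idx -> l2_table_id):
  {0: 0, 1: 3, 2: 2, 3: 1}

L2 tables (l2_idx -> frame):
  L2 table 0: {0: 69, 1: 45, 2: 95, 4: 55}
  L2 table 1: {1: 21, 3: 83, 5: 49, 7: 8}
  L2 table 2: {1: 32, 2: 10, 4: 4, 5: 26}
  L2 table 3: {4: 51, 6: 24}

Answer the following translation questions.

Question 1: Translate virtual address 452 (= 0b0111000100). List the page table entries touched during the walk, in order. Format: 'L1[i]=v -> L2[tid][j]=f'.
vaddr = 452 = 0b0111000100
Split: l1_idx=1, l2_idx=6, offset=4

Answer: L1[1]=3 -> L2[3][6]=24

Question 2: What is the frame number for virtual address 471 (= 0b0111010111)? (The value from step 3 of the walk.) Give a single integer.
Answer: 24

Derivation:
vaddr = 471: l1_idx=1, l2_idx=6
L1[1] = 3; L2[3][6] = 24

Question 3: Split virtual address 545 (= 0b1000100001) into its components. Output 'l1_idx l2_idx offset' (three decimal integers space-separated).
Answer: 2 1 1

Derivation:
vaddr = 545 = 0b1000100001
  top 2 bits -> l1_idx = 2
  next 3 bits -> l2_idx = 1
  bottom 5 bits -> offset = 1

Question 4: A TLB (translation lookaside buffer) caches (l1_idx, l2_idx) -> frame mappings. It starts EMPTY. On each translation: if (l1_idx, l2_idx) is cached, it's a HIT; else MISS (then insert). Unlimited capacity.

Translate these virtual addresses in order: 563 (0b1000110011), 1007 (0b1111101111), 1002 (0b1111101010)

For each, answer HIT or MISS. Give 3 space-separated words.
vaddr=563: (2,1) not in TLB -> MISS, insert
vaddr=1007: (3,7) not in TLB -> MISS, insert
vaddr=1002: (3,7) in TLB -> HIT

Answer: MISS MISS HIT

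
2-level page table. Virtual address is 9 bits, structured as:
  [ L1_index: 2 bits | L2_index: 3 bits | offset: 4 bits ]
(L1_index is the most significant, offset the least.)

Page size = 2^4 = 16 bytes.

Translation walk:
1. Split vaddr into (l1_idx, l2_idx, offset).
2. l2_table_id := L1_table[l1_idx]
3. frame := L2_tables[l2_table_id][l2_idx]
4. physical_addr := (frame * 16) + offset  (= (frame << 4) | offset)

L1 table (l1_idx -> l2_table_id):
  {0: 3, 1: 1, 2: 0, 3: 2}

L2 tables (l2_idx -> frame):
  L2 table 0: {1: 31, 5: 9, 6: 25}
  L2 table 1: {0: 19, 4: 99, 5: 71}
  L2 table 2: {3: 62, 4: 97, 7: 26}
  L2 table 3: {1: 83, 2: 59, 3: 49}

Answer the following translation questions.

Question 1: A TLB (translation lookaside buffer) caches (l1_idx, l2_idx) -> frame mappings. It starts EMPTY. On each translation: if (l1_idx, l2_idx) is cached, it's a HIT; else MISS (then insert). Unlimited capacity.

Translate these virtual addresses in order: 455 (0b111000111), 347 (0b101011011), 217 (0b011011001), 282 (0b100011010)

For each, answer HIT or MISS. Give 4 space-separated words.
Answer: MISS MISS MISS MISS

Derivation:
vaddr=455: (3,4) not in TLB -> MISS, insert
vaddr=347: (2,5) not in TLB -> MISS, insert
vaddr=217: (1,5) not in TLB -> MISS, insert
vaddr=282: (2,1) not in TLB -> MISS, insert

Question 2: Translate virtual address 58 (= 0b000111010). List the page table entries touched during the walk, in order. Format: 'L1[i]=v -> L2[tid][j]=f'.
Answer: L1[0]=3 -> L2[3][3]=49

Derivation:
vaddr = 58 = 0b000111010
Split: l1_idx=0, l2_idx=3, offset=10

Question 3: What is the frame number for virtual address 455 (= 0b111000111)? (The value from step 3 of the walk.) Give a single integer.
vaddr = 455: l1_idx=3, l2_idx=4
L1[3] = 2; L2[2][4] = 97

Answer: 97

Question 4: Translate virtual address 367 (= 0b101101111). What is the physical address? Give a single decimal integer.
vaddr = 367 = 0b101101111
Split: l1_idx=2, l2_idx=6, offset=15
L1[2] = 0
L2[0][6] = 25
paddr = 25 * 16 + 15 = 415

Answer: 415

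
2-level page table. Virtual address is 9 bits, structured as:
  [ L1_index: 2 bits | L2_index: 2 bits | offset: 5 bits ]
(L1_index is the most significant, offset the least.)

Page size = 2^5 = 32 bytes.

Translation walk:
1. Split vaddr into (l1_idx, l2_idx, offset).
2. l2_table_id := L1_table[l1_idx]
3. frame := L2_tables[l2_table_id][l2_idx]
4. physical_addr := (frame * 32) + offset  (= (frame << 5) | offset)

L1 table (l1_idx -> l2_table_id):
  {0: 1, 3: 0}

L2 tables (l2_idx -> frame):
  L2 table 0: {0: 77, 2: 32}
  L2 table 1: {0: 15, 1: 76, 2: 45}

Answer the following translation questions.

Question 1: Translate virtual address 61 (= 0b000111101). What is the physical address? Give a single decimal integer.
vaddr = 61 = 0b000111101
Split: l1_idx=0, l2_idx=1, offset=29
L1[0] = 1
L2[1][1] = 76
paddr = 76 * 32 + 29 = 2461

Answer: 2461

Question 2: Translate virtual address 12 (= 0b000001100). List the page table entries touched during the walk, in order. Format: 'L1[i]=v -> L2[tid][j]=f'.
vaddr = 12 = 0b000001100
Split: l1_idx=0, l2_idx=0, offset=12

Answer: L1[0]=1 -> L2[1][0]=15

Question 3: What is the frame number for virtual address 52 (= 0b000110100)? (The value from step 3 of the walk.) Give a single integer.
vaddr = 52: l1_idx=0, l2_idx=1
L1[0] = 1; L2[1][1] = 76

Answer: 76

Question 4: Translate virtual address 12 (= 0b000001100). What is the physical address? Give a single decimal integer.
vaddr = 12 = 0b000001100
Split: l1_idx=0, l2_idx=0, offset=12
L1[0] = 1
L2[1][0] = 15
paddr = 15 * 32 + 12 = 492

Answer: 492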